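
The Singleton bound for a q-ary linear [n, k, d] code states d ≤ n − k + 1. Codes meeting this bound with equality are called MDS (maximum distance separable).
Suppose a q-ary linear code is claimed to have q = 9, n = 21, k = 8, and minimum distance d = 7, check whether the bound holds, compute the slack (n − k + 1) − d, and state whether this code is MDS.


Singleton RHS = n − k + 1 = 14, slack = 7, bound satisfied, not MDS.

Singleton bound: d ≤ n − k + 1.
Here n = 21, k = 8, so n − k + 1 = 14.
Given d = 7, check d ≤ 14: YES.
Slack = (n − k + 1) − d = 7.
The code is NOT MDS (slack = 7 > 0).
Description: the claimed parameters are [21, 8, 7]_9; such a code would be non-MDS.


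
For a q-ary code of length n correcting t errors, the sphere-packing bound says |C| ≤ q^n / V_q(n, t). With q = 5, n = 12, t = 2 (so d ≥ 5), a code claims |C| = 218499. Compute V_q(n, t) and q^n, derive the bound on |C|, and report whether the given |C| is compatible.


V_q(n, t) = 1105, q^n = 244140625, Hamming bound = 220941, |C| = 218499 ≤ bound (satisfied).

Step 1: Compute V_q(n, t) = Σ_{j=0}^2 C(n, j) (q−1)^j.
  j = 0: C(12,0)·(4)^0 = 1·1 = 1.
  j = 1: C(12,1)·(4)^1 = 12·4 = 48.
  j = 2: C(12,2)·(4)^2 = 66·16 = 1056.
  V_q(n, t) = 1 + 48 + 1056 = 1105.
Step 2: q^n = 5^12 = 244140625.
Step 3: Hamming bound ⌊q^n / V_q(n,t)⌋ = ⌊244140625/1105⌋ = 220941.
Step 4: Compare |C| = 218499 to 220941: satisfied.
The claimed |C| lies below the Hamming bound.


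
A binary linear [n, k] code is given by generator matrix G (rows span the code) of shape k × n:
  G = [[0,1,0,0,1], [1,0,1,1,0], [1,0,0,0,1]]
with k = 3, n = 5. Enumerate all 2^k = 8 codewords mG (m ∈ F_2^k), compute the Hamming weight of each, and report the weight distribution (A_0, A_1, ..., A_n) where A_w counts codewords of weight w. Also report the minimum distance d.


Weight distribution: A_0 = 1, A_2 = 3, A_3 = 3, A_5 = 1. Minimum distance d = 2.

Enumerate all 2^3 = 8 messages m ∈ F_2^3.
For each, compute codeword c = mG in F_2^5, then tally its weight.
  m = 000 → c = 00000, weight = 0.
  m = 100 → c = 01001, weight = 2.
  m = 010 → c = 10110, weight = 3.
  m = 110 → c = 11111, weight = 5.
  m = 001 → c = 10001, weight = 2.
  m = 101 → c = 11000, weight = 2.
  m = 011 → c = 00111, weight = 3.
  m = 111 → c = 01110, weight = 3.
Tally weights:
  weight 0: 1 codewords.
  weight 2: 3 codewords.
  weight 3: 3 codewords.
  weight 5: 1 codewords.
Minimum distance d = smallest w > 0 with A_w > 0 = 2.
Sanity: Σ A_w = 8 = 2^3 = 8 ✓.


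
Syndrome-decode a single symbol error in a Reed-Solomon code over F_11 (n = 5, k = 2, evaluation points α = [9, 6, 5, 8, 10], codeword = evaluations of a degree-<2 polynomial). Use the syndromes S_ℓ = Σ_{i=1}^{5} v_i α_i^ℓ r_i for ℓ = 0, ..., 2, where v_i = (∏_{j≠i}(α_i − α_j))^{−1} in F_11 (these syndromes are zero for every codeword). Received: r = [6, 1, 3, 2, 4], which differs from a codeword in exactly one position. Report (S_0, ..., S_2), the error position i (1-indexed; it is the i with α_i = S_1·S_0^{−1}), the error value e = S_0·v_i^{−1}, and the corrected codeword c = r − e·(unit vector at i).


S = (5, 7, 1), error at position 4, error magnitude e = 5, c = [6, 1, 3, 8, 4].

Step 1: column multipliers v_i = (∏_{j≠i}(α_i − α_j))^{−1} mod 11.
  i = 1 (α = 9): (9−6)(9−5)(9−8)(9−10) = 3·4·1·(−1) = −12 ≡ 10, so v_1 = 10^{−1} = 10 (mod 11).
  i = 2 (α = 6): (6−9)(6−5)(6−8)(6−10) = (−3)·1·(−2)·(−4) = −24 ≡ 9, so v_2 = 9^{−1} = 5 (mod 11).
  i = 3 (α = 5): (5−9)(5−6)(5−8)(5−10) = (−4)·(−1)·(−3)·(−5) = 60 ≡ 5, so v_3 = 5^{−1} = 9 (mod 11).
  i = 4 (α = 8): (8−9)(8−6)(8−5)(8−10) = (−1)·2·3·(−2) = 12 ≡ 1, so v_4 = 1^{−1} = 1 (mod 11).
  i = 5 (α = 10): (10−9)(10−6)(10−5)(10−8) = 1·4·5·2 = 40 ≡ 7, so v_5 = 7^{−1} = 8 (mod 11).
  v = [10, 5, 9, 1, 8].
Step 2: syndromes of r = [6, 1, 3, 2, 4] (all sums mod 11).
  S_0 = Σ v_i r_i = 10·6 + 5·1 + 9·3 + 1·2 + 8·4 = 126 ≡ 5.
  S_1 = Σ v_i α_i r_i = 10·9·6 + 5·6·1 + 9·5·3 + 1·8·2 + 8·10·4 = 1041 ≡ 7.
  α_i^2 mod 11 = [4, 3, 3, 9, 1].
  S_2 = Σ v_i α_i^2 r_i = 10·4·6 + 5·3·1 + 9·3·3 + 1·9·2 + 8·1·4 = 386 ≡ 1.
  S = (5, 7, 1) ≠ 0, so r is not a codeword (an error is present).
Step 3: locate the error. For a single error e at position i, S_ℓ = v_i·e·α_i^ℓ, so α_err = S_1/S_0.
  S_0^{−1} = 5^{−1} = 9 (mod 11), so α_err = 7·9 = 63 ≡ 8 = α_4. Error position i = 4.
  Consistency check: S_2/S_1 = 1·8 = 8 ≡ 8 = α_err ✓ (single-error assumption holds).
Step 4: error magnitude e = S_0/v_4 = S_0·∏_{j≠4}(α_4 − α_j) = 5·1 = 5 ≡ 5 (mod 11).
Step 5: correct position 4: c_4 = r_4 − e = 2 − 5 ≡ 8 (mod 11). Hence c = [6, 1, 3, 8, 4].
  Check: interpolating c through the α_i gives m(x) = 2 + 9·x (degree < 2) with m(α_i) = c_i for every i, so c is indeed a codeword.


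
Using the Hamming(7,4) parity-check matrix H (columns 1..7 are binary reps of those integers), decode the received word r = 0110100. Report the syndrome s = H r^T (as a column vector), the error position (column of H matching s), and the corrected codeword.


s = (1, 0, 0)^T, error position = 4, corrected codeword c = 0111100

Compute s = H r^T mod 2 one row at a time:
  s_1 = 0 + 1 + 0 + 0 = 1 ≡ 1 (mod 2).
  s_2 = 1 + 1 + 0 + 0 = 2 ≡ 0 (mod 2).
  s_3 = 0 + 1 + 1 + 0 = 2 ≡ 0 (mod 2).
s = (1, 0, 0)^T — this equals column 4 of H (binary 100), so error is at position 4.
Correct: flip bit 4 of r = 0110100 to get c = 0111100.


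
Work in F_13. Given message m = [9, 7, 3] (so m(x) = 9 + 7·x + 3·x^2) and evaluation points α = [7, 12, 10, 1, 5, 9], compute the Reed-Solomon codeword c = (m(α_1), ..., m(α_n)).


c = [10, 5, 2, 6, 2, 3]

Message polynomial: m(x) = 9 + 7·x + 3·x^2 (mod 13).
For each evaluation point α_i, compute m(α_i) mod 13:
  α_1 = 7: Horner steps 3 → 2 → 10, so m(7) = 10.
  α_2 = 12: Horner steps 3 → 4 → 5, so m(12) = 5.
  α_3 = 10: Horner steps 3 → 11 → 2, so m(10) = 2.
  α_4 = 1: Horner steps 3 → 10 → 6, so m(1) = 6.
  α_5 = 5: Horner steps 3 → 9 → 2, so m(5) = 2.
  α_6 = 9: Horner steps 3 → 8 → 3, so m(9) = 3.
Codeword c = [10, 5, 2, 6, 2, 3] ∈ F_13^6.


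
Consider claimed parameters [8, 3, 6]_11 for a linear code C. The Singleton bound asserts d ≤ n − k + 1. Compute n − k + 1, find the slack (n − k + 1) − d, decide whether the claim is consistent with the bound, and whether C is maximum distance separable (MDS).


Singleton RHS = n − k + 1 = 6, slack = 0, bound satisfied, MDS.

Singleton bound: d ≤ n − k + 1.
Here n = 8, k = 3, so n − k + 1 = 6.
Given d = 6, check d ≤ 6: YES.
Slack = (n − k + 1) − d = 0.
The code is MDS (slack = 0).
Description: the claimed parameters are [8, 3, 6]_11; such a code would be MDS (meets Singleton bound).


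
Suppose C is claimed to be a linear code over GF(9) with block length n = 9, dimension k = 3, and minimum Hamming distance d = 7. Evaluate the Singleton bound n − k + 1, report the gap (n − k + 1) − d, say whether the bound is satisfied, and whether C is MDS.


Singleton RHS = n − k + 1 = 7, slack = 0, bound satisfied, MDS.

Singleton bound: d ≤ n − k + 1.
Here n = 9, k = 3, so n − k + 1 = 7.
Given d = 7, check d ≤ 7: YES.
Slack = (n − k + 1) − d = 0.
The code is MDS (slack = 0).
Description: the claimed parameters are [9, 3, 7]_9; such a code would be MDS (meets Singleton bound).


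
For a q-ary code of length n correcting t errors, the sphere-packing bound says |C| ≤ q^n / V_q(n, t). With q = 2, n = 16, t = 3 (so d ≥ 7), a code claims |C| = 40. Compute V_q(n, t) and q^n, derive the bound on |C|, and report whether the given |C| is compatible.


V_q(n, t) = 697, q^n = 65536, Hamming bound = 94, |C| = 40 ≤ bound (satisfied).

Step 1: Compute V_q(n, t) = Σ_{j=0}^3 C(n, j) (q−1)^j.
  j = 0: C(16,0)·(1)^0 = 1·1 = 1.
  j = 1: C(16,1)·(1)^1 = 16·1 = 16.
  j = 2: C(16,2)·(1)^2 = 120·1 = 120.
  j = 3: C(16,3)·(1)^3 = 560·1 = 560.
  V_q(n, t) = 1 + 16 + 120 + 560 = 697.
Step 2: q^n = 2^16 = 65536.
Step 3: Hamming bound ⌊q^n / V_q(n,t)⌋ = ⌊65536/697⌋ = 94.
Step 4: Compare |C| = 40 to 94: satisfied.
The claimed |C| lies below the Hamming bound.


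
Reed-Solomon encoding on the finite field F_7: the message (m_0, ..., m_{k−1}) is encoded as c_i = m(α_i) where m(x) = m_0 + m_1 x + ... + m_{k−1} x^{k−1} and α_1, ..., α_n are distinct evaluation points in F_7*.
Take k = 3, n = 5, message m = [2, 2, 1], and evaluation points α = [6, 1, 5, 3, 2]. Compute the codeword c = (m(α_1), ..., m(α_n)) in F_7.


c = [1, 5, 2, 3, 3]

Message polynomial: m(x) = 2 + 2·x + 1·x^2 (mod 7).
For each evaluation point α_i, compute m(α_i) mod 7:
  α_1 = 6: Horner steps 1 → 1 → 1, so m(6) = 1.
  α_2 = 1: Horner steps 1 → 3 → 5, so m(1) = 5.
  α_3 = 5: Horner steps 1 → 0 → 2, so m(5) = 2.
  α_4 = 3: Horner steps 1 → 5 → 3, so m(3) = 3.
  α_5 = 2: Horner steps 1 → 4 → 3, so m(2) = 3.
Codeword c = [1, 5, 2, 3, 3] ∈ F_7^5.


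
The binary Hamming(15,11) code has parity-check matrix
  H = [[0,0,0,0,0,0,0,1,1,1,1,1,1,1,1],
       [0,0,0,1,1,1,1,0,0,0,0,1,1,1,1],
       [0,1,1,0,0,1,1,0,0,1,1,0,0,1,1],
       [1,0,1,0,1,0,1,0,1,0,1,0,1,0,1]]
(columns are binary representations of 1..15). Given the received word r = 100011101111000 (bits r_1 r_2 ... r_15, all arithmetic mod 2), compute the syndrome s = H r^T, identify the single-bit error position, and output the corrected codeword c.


s = (0, 0, 0, 1)^T, error position = 1, corrected codeword c = 000011101111000

Compute s = H r^T mod 2 one row at a time:
  s_1 = 0 + 1 + 1 + 1 + 1 + 0 + 0 + 0 = 4 ≡ 0 (mod 2).
  s_2 = 0 + 1 + 1 + 1 + 1 + 0 + 0 + 0 = 4 ≡ 0 (mod 2).
  s_3 = 0 + 0 + 1 + 1 + 1 + 1 + 0 + 0 = 4 ≡ 0 (mod 2).
  s_4 = 1 + 0 + 1 + 1 + 1 + 1 + 0 + 0 = 5 ≡ 1 (mod 2).
s = (0, 0, 0, 1)^T — this equals column 1 of H (binary 0001), so error is at position 1.
Correct: flip bit 1 of r = 100011101111000 to get c = 000011101111000.


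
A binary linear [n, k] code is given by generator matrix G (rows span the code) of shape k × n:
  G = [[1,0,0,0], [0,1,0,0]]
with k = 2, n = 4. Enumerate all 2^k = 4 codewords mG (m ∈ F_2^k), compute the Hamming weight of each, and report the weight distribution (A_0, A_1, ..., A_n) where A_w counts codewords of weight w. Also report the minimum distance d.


Weight distribution: A_0 = 1, A_1 = 2, A_2 = 1. Minimum distance d = 1.

Enumerate all 2^2 = 4 messages m ∈ F_2^2.
For each, compute codeword c = mG in F_2^4, then tally its weight.
  m = 00 → c = 0000, weight = 0.
  m = 10 → c = 1000, weight = 1.
  m = 01 → c = 0100, weight = 1.
  m = 11 → c = 1100, weight = 2.
Tally weights:
  weight 0: 1 codewords.
  weight 1: 2 codewords.
  weight 2: 1 codewords.
Minimum distance d = smallest w > 0 with A_w > 0 = 1.
Sanity: Σ A_w = 4 = 2^2 = 4 ✓.


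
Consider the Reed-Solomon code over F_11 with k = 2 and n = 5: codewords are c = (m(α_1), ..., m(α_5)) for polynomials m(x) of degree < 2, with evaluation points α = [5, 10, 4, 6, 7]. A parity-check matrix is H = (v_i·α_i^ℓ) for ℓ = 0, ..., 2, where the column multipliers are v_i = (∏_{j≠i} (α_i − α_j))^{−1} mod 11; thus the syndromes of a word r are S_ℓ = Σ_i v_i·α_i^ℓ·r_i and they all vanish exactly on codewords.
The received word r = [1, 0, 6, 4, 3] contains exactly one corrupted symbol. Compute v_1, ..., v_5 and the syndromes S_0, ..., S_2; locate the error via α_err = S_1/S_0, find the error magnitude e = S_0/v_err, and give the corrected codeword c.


S = (7, 2, 10), error at position 1, error magnitude e = 7, c = [5, 0, 6, 4, 3].

Step 1: column multipliers v_i = (∏_{j≠i}(α_i − α_j))^{−1} mod 11.
  i = 1 (α = 5): (5−10)(5−4)(5−6)(5−7) = (−5)·1·(−1)·(−2) = −10 ≡ 1, so v_1 = 1^{−1} = 1 (mod 11).
  i = 2 (α = 10): (10−5)(10−4)(10−6)(10−7) = 5·6·4·3 = 360 ≡ 8, so v_2 = 8^{−1} = 7 (mod 11).
  i = 3 (α = 4): (4−5)(4−10)(4−6)(4−7) = (−1)·(−6)·(−2)·(−3) = 36 ≡ 3, so v_3 = 3^{−1} = 4 (mod 11).
  i = 4 (α = 6): (6−5)(6−10)(6−4)(6−7) = 1·(−4)·2·(−1) = 8 ≡ 8, so v_4 = 8^{−1} = 7 (mod 11).
  i = 5 (α = 7): (7−5)(7−10)(7−4)(7−6) = 2·(−3)·3·1 = −18 ≡ 4, so v_5 = 4^{−1} = 3 (mod 11).
  v = [1, 7, 4, 7, 3].
Step 2: syndromes of r = [1, 0, 6, 4, 3] (all sums mod 11).
  S_0 = Σ v_i r_i = 1·1 + 7·0 + 4·6 + 7·4 + 3·3 = 62 ≡ 7.
  S_1 = Σ v_i α_i r_i = 1·5·1 + 7·10·0 + 4·4·6 + 7·6·4 + 3·7·3 = 332 ≡ 2.
  α_i^2 mod 11 = [3, 1, 5, 3, 5].
  S_2 = Σ v_i α_i^2 r_i = 1·3·1 + 7·1·0 + 4·5·6 + 7·3·4 + 3·5·3 = 252 ≡ 10.
  S = (7, 2, 10) ≠ 0, so r is not a codeword (an error is present).
Step 3: locate the error. For a single error e at position i, S_ℓ = v_i·e·α_i^ℓ, so α_err = S_1/S_0.
  S_0^{−1} = 7^{−1} = 8 (mod 11), so α_err = 2·8 = 16 ≡ 5 = α_1. Error position i = 1.
  Consistency check: S_2/S_1 = 10·6 = 60 ≡ 5 = α_err ✓ (single-error assumption holds).
Step 4: error magnitude e = S_0/v_1 = S_0·∏_{j≠1}(α_1 − α_j) = 7·1 = 7 ≡ 7 (mod 11).
Step 5: correct position 1: c_1 = r_1 − e = 1 − 7 ≡ 5 (mod 11). Hence c = [5, 0, 6, 4, 3].
  Check: interpolating c through the α_i gives m(x) = 10 + 10·x (degree < 2) with m(α_i) = c_i for every i, so c is indeed a codeword.


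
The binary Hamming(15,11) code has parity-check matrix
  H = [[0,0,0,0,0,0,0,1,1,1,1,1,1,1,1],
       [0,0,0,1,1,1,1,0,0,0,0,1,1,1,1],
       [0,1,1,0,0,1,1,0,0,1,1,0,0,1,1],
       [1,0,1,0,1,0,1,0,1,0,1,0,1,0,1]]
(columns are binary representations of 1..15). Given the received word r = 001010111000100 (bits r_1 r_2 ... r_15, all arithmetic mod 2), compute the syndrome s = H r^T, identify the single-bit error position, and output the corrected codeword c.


s = (1, 1, 0, 1)^T, error position = 13, corrected codeword c = 001010111000000

Compute s = H r^T mod 2 one row at a time:
  s_1 = 1 + 1 + 0 + 0 + 0 + 1 + 0 + 0 = 3 ≡ 1 (mod 2).
  s_2 = 0 + 1 + 0 + 1 + 0 + 1 + 0 + 0 = 3 ≡ 1 (mod 2).
  s_3 = 0 + 1 + 0 + 1 + 0 + 0 + 0 + 0 = 2 ≡ 0 (mod 2).
  s_4 = 0 + 1 + 1 + 1 + 1 + 0 + 1 + 0 = 5 ≡ 1 (mod 2).
s = (1, 1, 0, 1)^T — this equals column 13 of H (binary 1101), so error is at position 13.
Correct: flip bit 13 of r = 001010111000100 to get c = 001010111000000.


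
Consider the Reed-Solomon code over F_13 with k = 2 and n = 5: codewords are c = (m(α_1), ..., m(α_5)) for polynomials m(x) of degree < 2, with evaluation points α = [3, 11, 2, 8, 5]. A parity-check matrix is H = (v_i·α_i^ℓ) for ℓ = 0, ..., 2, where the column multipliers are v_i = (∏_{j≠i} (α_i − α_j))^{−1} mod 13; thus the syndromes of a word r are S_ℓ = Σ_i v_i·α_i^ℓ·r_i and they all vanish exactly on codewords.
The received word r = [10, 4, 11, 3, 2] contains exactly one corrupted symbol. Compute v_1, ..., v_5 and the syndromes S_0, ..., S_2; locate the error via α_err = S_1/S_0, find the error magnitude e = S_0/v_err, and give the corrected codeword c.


S = (6, 12, 11), error at position 3, error magnitude e = 10, c = [10, 4, 1, 3, 2].

Step 1: column multipliers v_i = (∏_{j≠i}(α_i − α_j))^{−1} mod 13.
  i = 1 (α = 3): (3−11)(3−2)(3−8)(3−5) = (−8)·1·(−5)·(−2) = −80 ≡ 11, so v_1 = 11^{−1} = 6 (mod 13).
  i = 2 (α = 11): (11−3)(11−2)(11−8)(11−5) = 8·9·3·6 = 1296 ≡ 9, so v_2 = 9^{−1} = 3 (mod 13).
  i = 3 (α = 2): (2−3)(2−11)(2−8)(2−5) = (−1)·(−9)·(−6)·(−3) = 162 ≡ 6, so v_3 = 6^{−1} = 11 (mod 13).
  i = 4 (α = 8): (8−3)(8−11)(8−2)(8−5) = 5·(−3)·6·3 = −270 ≡ 3, so v_4 = 3^{−1} = 9 (mod 13).
  i = 5 (α = 5): (5−3)(5−11)(5−2)(5−8) = 2·(−6)·3·(−3) = 108 ≡ 4, so v_5 = 4^{−1} = 10 (mod 13).
  v = [6, 3, 11, 9, 10].
Step 2: syndromes of r = [10, 4, 11, 3, 2] (all sums mod 13).
  S_0 = Σ v_i r_i = 6·10 + 3·4 + 11·11 + 9·3 + 10·2 = 240 ≡ 6.
  S_1 = Σ v_i α_i r_i = 6·3·10 + 3·11·4 + 11·2·11 + 9·8·3 + 10·5·2 = 870 ≡ 12.
  α_i^2 mod 13 = [9, 4, 4, 12, 12].
  S_2 = Σ v_i α_i^2 r_i = 6·9·10 + 3·4·4 + 11·4·11 + 9·12·3 + 10·12·2 = 1636 ≡ 11.
  S = (6, 12, 11) ≠ 0, so r is not a codeword (an error is present).
Step 3: locate the error. For a single error e at position i, S_ℓ = v_i·e·α_i^ℓ, so α_err = S_1/S_0.
  S_0^{−1} = 6^{−1} = 11 (mod 13), so α_err = 12·11 = 132 ≡ 2 = α_3. Error position i = 3.
  Consistency check: S_2/S_1 = 11·12 = 132 ≡ 2 = α_err ✓ (single-error assumption holds).
Step 4: error magnitude e = S_0/v_3 = S_0·∏_{j≠3}(α_3 − α_j) = 6·6 = 36 ≡ 10 (mod 13).
Step 5: correct position 3: c_3 = r_3 − e = 11 − 10 ≡ 1 (mod 13). Hence c = [10, 4, 1, 3, 2].
  Check: interpolating c through the α_i gives m(x) = 9 + 9·x (degree < 2) with m(α_i) = c_i for every i, so c is indeed a codeword.


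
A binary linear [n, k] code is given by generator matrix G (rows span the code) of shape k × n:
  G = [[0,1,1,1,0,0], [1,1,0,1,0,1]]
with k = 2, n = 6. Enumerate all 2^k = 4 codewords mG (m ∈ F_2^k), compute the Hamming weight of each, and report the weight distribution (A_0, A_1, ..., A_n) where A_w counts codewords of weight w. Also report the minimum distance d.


Weight distribution: A_0 = 1, A_3 = 2, A_4 = 1. Minimum distance d = 3.

Enumerate all 2^2 = 4 messages m ∈ F_2^2.
For each, compute codeword c = mG in F_2^6, then tally its weight.
  m = 00 → c = 000000, weight = 0.
  m = 10 → c = 011100, weight = 3.
  m = 01 → c = 110101, weight = 4.
  m = 11 → c = 101001, weight = 3.
Tally weights:
  weight 0: 1 codewords.
  weight 3: 2 codewords.
  weight 4: 1 codewords.
Minimum distance d = smallest w > 0 with A_w > 0 = 3.
Sanity: Σ A_w = 4 = 2^2 = 4 ✓.


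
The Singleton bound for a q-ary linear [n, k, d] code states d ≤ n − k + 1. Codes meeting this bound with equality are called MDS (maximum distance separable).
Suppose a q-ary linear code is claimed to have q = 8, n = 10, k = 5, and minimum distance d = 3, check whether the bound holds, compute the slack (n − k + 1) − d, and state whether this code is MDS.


Singleton RHS = n − k + 1 = 6, slack = 3, bound satisfied, not MDS.

Singleton bound: d ≤ n − k + 1.
Here n = 10, k = 5, so n − k + 1 = 6.
Given d = 3, check d ≤ 6: YES.
Slack = (n − k + 1) − d = 3.
The code is NOT MDS (slack = 3 > 0).
Description: the claimed parameters are [10, 5, 3]_8; such a code would be non-MDS.


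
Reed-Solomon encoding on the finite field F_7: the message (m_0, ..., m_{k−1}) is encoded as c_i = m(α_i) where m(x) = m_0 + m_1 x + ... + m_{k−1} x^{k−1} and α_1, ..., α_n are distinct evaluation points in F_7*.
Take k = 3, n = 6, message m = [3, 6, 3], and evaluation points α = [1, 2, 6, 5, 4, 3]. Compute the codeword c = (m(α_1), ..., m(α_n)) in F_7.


c = [5, 6, 0, 3, 5, 6]

Message polynomial: m(x) = 3 + 6·x + 3·x^2 (mod 7).
For each evaluation point α_i, compute m(α_i) mod 7:
  α_1 = 1: Horner steps 3 → 2 → 5, so m(1) = 5.
  α_2 = 2: Horner steps 3 → 5 → 6, so m(2) = 6.
  α_3 = 6: Horner steps 3 → 3 → 0, so m(6) = 0.
  α_4 = 5: Horner steps 3 → 0 → 3, so m(5) = 3.
  α_5 = 4: Horner steps 3 → 4 → 5, so m(4) = 5.
  α_6 = 3: Horner steps 3 → 1 → 6, so m(3) = 6.
Codeword c = [5, 6, 0, 3, 5, 6] ∈ F_7^6.


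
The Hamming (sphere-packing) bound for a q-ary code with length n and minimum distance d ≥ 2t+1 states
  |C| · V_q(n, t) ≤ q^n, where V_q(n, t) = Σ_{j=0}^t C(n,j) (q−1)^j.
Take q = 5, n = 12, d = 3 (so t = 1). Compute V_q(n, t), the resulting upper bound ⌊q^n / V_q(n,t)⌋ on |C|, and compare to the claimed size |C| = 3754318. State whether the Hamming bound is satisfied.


V_q(n, t) = 49, q^n = 244140625, Hamming bound = 4982461, |C| = 3754318 ≤ bound (satisfied).

Step 1: Compute V_q(n, t) = Σ_{j=0}^1 C(n, j) (q−1)^j.
  j = 0: C(12,0)·(4)^0 = 1·1 = 1.
  j = 1: C(12,1)·(4)^1 = 12·4 = 48.
  V_q(n, t) = 1 + 48 = 49.
Step 2: q^n = 5^12 = 244140625.
Step 3: Hamming bound ⌊q^n / V_q(n,t)⌋ = ⌊244140625/49⌋ = 4982461.
Step 4: Compare |C| = 3754318 to 4982461: satisfied.
The claimed |C| lies below the Hamming bound.


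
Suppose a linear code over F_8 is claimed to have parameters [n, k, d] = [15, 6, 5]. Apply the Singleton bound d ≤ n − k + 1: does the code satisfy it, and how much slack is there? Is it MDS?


Singleton RHS = n − k + 1 = 10, slack = 5, bound satisfied, not MDS.

Singleton bound: d ≤ n − k + 1.
Here n = 15, k = 6, so n − k + 1 = 10.
Given d = 5, check d ≤ 10: YES.
Slack = (n − k + 1) − d = 5.
The code is NOT MDS (slack = 5 > 0).
Description: the claimed parameters are [15, 6, 5]_8; such a code would be non-MDS.


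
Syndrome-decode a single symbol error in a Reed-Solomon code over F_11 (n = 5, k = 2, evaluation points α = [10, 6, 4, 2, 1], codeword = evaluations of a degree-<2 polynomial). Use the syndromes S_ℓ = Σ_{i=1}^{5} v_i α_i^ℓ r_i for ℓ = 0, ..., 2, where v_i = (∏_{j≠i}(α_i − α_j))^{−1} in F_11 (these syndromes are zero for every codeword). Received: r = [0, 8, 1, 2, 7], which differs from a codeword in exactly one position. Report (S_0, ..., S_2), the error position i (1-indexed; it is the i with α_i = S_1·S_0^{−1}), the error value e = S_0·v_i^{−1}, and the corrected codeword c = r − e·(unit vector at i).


S = (4, 8, 5), error at position 4, error magnitude e = 8, c = [0, 8, 1, 5, 7].

Step 1: column multipliers v_i = (∏_{j≠i}(α_i − α_j))^{−1} mod 11.
  i = 1 (α = 10): (10−6)(10−4)(10−2)(10−1) = 4·6·8·9 = 1728 ≡ 1, so v_1 = 1^{−1} = 1 (mod 11).
  i = 2 (α = 6): (6−10)(6−4)(6−2)(6−1) = (−4)·2·4·5 = −160 ≡ 5, so v_2 = 5^{−1} = 9 (mod 11).
  i = 3 (α = 4): (4−10)(4−6)(4−2)(4−1) = (−6)·(−2)·2·3 = 72 ≡ 6, so v_3 = 6^{−1} = 2 (mod 11).
  i = 4 (α = 2): (2−10)(2−6)(2−4)(2−1) = (−8)·(−4)·(−2)·1 = −64 ≡ 2, so v_4 = 2^{−1} = 6 (mod 11).
  i = 5 (α = 1): (1−10)(1−6)(1−4)(1−2) = (−9)·(−5)·(−3)·(−1) = 135 ≡ 3, so v_5 = 3^{−1} = 4 (mod 11).
  v = [1, 9, 2, 6, 4].
Step 2: syndromes of r = [0, 8, 1, 2, 7] (all sums mod 11).
  S_0 = Σ v_i r_i = 1·0 + 9·8 + 2·1 + 6·2 + 4·7 = 114 ≡ 4.
  S_1 = Σ v_i α_i r_i = 1·10·0 + 9·6·8 + 2·4·1 + 6·2·2 + 4·1·7 = 492 ≡ 8.
  α_i^2 mod 11 = [1, 3, 5, 4, 1].
  S_2 = Σ v_i α_i^2 r_i = 1·1·0 + 9·3·8 + 2·5·1 + 6·4·2 + 4·1·7 = 302 ≡ 5.
  S = (4, 8, 5) ≠ 0, so r is not a codeword (an error is present).
Step 3: locate the error. For a single error e at position i, S_ℓ = v_i·e·α_i^ℓ, so α_err = S_1/S_0.
  S_0^{−1} = 4^{−1} = 3 (mod 11), so α_err = 8·3 = 24 ≡ 2 = α_4. Error position i = 4.
  Consistency check: S_2/S_1 = 5·7 = 35 ≡ 2 = α_err ✓ (single-error assumption holds).
Step 4: error magnitude e = S_0/v_4 = S_0·∏_{j≠4}(α_4 − α_j) = 4·2 = 8 ≡ 8 (mod 11).
Step 5: correct position 4: c_4 = r_4 − e = 2 − 8 ≡ 5 (mod 11). Hence c = [0, 8, 1, 5, 7].
  Check: interpolating c through the α_i gives m(x) = 9 + 9·x (degree < 2) with m(α_i) = c_i for every i, so c is indeed a codeword.


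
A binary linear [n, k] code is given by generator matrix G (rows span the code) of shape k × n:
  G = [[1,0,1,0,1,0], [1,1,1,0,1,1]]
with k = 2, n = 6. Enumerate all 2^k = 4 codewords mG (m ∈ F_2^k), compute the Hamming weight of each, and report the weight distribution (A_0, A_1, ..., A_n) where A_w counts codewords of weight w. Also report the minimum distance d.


Weight distribution: A_0 = 1, A_2 = 1, A_3 = 1, A_5 = 1. Minimum distance d = 2.

Enumerate all 2^2 = 4 messages m ∈ F_2^2.
For each, compute codeword c = mG in F_2^6, then tally its weight.
  m = 00 → c = 000000, weight = 0.
  m = 10 → c = 101010, weight = 3.
  m = 01 → c = 111011, weight = 5.
  m = 11 → c = 010001, weight = 2.
Tally weights:
  weight 0: 1 codewords.
  weight 2: 1 codewords.
  weight 3: 1 codewords.
  weight 5: 1 codewords.
Minimum distance d = smallest w > 0 with A_w > 0 = 2.
Sanity: Σ A_w = 4 = 2^2 = 4 ✓.


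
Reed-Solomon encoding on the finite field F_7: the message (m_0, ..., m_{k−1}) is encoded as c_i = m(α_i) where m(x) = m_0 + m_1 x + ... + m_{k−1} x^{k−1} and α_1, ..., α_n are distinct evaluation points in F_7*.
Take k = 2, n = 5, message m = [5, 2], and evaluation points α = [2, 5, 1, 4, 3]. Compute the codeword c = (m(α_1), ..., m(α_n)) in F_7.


c = [2, 1, 0, 6, 4]

Message polynomial: m(x) = 5 + 2·x (mod 7).
For each evaluation point α_i, compute m(α_i) mod 7:
  α_1 = 2: Horner steps 2 → 2, so m(2) = 2.
  α_2 = 5: Horner steps 2 → 1, so m(5) = 1.
  α_3 = 1: Horner steps 2 → 0, so m(1) = 0.
  α_4 = 4: Horner steps 2 → 6, so m(4) = 6.
  α_5 = 3: Horner steps 2 → 4, so m(3) = 4.
Codeword c = [2, 1, 0, 6, 4] ∈ F_7^5.


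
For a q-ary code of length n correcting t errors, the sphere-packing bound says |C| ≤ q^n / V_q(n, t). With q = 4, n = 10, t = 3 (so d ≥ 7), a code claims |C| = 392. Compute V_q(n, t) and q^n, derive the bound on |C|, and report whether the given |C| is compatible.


V_q(n, t) = 3676, q^n = 1048576, Hamming bound = 285, |C| = 392 > bound (violated).

Step 1: Compute V_q(n, t) = Σ_{j=0}^3 C(n, j) (q−1)^j.
  j = 0: C(10,0)·(3)^0 = 1·1 = 1.
  j = 1: C(10,1)·(3)^1 = 10·3 = 30.
  j = 2: C(10,2)·(3)^2 = 45·9 = 405.
  j = 3: C(10,3)·(3)^3 = 120·27 = 3240.
  V_q(n, t) = 1 + 30 + 405 + 3240 = 3676.
Step 2: q^n = 4^10 = 1048576.
Step 3: Hamming bound ⌊q^n / V_q(n,t)⌋ = ⌊1048576/3676⌋ = 285.
Step 4: Compare |C| = 392 to 285: violated.
The claimed |C| lies above the Hamming bound, so no 4-ary code of length 10 with d ≥ 7 can have 392 codewords.


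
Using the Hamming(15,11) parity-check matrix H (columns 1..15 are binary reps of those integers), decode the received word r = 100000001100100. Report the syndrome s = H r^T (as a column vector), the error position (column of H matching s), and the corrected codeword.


s = (1, 1, 1, 1)^T, error position = 15, corrected codeword c = 100000001100101

Compute s = H r^T mod 2 one row at a time:
  s_1 = 0 + 1 + 1 + 0 + 0 + 1 + 0 + 0 = 3 ≡ 1 (mod 2).
  s_2 = 0 + 0 + 0 + 0 + 0 + 1 + 0 + 0 = 1 ≡ 1 (mod 2).
  s_3 = 0 + 0 + 0 + 0 + 1 + 0 + 0 + 0 = 1 ≡ 1 (mod 2).
  s_4 = 1 + 0 + 0 + 0 + 1 + 0 + 1 + 0 = 3 ≡ 1 (mod 2).
s = (1, 1, 1, 1)^T — this equals column 15 of H (binary 1111), so error is at position 15.
Correct: flip bit 15 of r = 100000001100100 to get c = 100000001100101.


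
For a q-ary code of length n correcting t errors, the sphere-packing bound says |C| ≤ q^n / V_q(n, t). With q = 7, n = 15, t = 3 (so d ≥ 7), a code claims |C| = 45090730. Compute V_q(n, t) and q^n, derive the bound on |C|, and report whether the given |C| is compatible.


V_q(n, t) = 102151, q^n = 4747561509943, Hamming bound = 46475918, |C| = 45090730 ≤ bound (satisfied).

Step 1: Compute V_q(n, t) = Σ_{j=0}^3 C(n, j) (q−1)^j.
  j = 0: C(15,0)·(6)^0 = 1·1 = 1.
  j = 1: C(15,1)·(6)^1 = 15·6 = 90.
  j = 2: C(15,2)·(6)^2 = 105·36 = 3780.
  j = 3: C(15,3)·(6)^3 = 455·216 = 98280.
  V_q(n, t) = 1 + 90 + 3780 + 98280 = 102151.
Step 2: q^n = 7^15 = 4747561509943.
Step 3: Hamming bound ⌊q^n / V_q(n,t)⌋ = ⌊4747561509943/102151⌋ = 46475918.
Step 4: Compare |C| = 45090730 to 46475918: satisfied.
The claimed |C| lies below the Hamming bound.


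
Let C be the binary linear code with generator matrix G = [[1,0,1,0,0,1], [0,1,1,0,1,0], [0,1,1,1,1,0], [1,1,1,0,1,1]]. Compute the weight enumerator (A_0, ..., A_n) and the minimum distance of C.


Weight distribution: A_0 = 1, A_1 = 2, A_2 = 3, A_3 = 4, A_4 = 3, A_5 = 2, A_6 = 1. Minimum distance d = 1.

Enumerate all 2^4 = 16 messages m ∈ F_2^4.
For each, compute codeword c = mG in F_2^6, then tally its weight.
  m = 0000 → c = 000000, weight = 0.
  m = 1000 → c = 101001, weight = 3.
  m = 0100 → c = 011010, weight = 3.
  m = 1100 → c = 110011, weight = 4.
  m = 0010 → c = 011110, weight = 4.
  m = 1010 → c = 110111, weight = 5.
  m = 0110 → c = 000100, weight = 1.
  m = 1110 → c = 101101, weight = 4.
  m = 0001 → c = 111011, weight = 5.
  m = 1001 → c = 010010, weight = 2.
  m = 0101 → c = 100001, weight = 2.
  m = 1101 → c = 001000, weight = 1.
  m = 0011 → c = 100101, weight = 3.
  m = 1011 → c = 001100, weight = 2.
  m = 0111 → c = 111111, weight = 6.
  m = 1111 → c = 010110, weight = 3.
Tally weights:
  weight 0: 1 codewords.
  weight 1: 2 codewords.
  weight 2: 3 codewords.
  weight 3: 4 codewords.
  weight 4: 3 codewords.
  weight 5: 2 codewords.
  weight 6: 1 codewords.
Minimum distance d = smallest w > 0 with A_w > 0 = 1.
Sanity: Σ A_w = 16 = 2^4 = 16 ✓.


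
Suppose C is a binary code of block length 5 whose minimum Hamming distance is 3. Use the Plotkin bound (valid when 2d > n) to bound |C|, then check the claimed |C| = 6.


Plotkin bound M ≤ 6; given |C| = 6 ≤ bound (satisfied).

Check applicability: 2d = 6, n = 5.
2d − n = 1 > 0, so Plotkin applies.
Compute d/(2d−n) = 3/1 ≈ 3.0000.
⌊d/(2d−n)⌋ = 3.
Plotkin bound: M ≤ 2·3 = 6.
Given |C| = 6, check: satisfied.
This |C| is at the Plotkin bound.


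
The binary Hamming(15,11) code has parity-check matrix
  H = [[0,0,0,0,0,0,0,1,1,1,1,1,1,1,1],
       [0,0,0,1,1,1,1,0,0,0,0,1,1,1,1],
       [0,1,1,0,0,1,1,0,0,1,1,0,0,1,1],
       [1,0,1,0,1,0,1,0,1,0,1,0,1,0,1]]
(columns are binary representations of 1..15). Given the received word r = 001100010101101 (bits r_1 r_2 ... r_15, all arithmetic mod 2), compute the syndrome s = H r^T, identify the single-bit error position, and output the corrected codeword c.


s = (1, 0, 1, 1)^T, error position = 11, corrected codeword c = 001100010111101

Compute s = H r^T mod 2 one row at a time:
  s_1 = 1 + 0 + 1 + 0 + 1 + 1 + 0 + 1 = 5 ≡ 1 (mod 2).
  s_2 = 1 + 0 + 0 + 0 + 1 + 1 + 0 + 1 = 4 ≡ 0 (mod 2).
  s_3 = 0 + 1 + 0 + 0 + 1 + 0 + 0 + 1 = 3 ≡ 1 (mod 2).
  s_4 = 0 + 1 + 0 + 0 + 0 + 0 + 1 + 1 = 3 ≡ 1 (mod 2).
s = (1, 0, 1, 1)^T — this equals column 11 of H (binary 1011), so error is at position 11.
Correct: flip bit 11 of r = 001100010101101 to get c = 001100010111101.


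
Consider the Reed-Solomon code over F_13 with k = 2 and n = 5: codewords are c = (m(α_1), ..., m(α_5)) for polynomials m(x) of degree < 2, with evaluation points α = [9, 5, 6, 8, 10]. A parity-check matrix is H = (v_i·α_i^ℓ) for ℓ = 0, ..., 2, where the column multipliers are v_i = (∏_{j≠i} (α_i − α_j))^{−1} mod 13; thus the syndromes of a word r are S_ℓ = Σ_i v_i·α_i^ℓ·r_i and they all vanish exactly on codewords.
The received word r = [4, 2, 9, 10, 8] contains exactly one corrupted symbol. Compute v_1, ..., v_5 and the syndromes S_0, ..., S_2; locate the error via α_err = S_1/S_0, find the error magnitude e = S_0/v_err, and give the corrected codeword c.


S = (10, 9, 12), error at position 5, error magnitude e = 10, c = [4, 2, 9, 10, 11].

Step 1: column multipliers v_i = (∏_{j≠i}(α_i − α_j))^{−1} mod 13.
  i = 1 (α = 9): (9−5)(9−6)(9−8)(9−10) = 4·3·1·(−1) = −12 ≡ 1, so v_1 = 1^{−1} = 1 (mod 13).
  i = 2 (α = 5): (5−9)(5−6)(5−8)(5−10) = (−4)·(−1)·(−3)·(−5) = 60 ≡ 8, so v_2 = 8^{−1} = 5 (mod 13).
  i = 3 (α = 6): (6−9)(6−5)(6−8)(6−10) = (−3)·1·(−2)·(−4) = −24 ≡ 2, so v_3 = 2^{−1} = 7 (mod 13).
  i = 4 (α = 8): (8−9)(8−5)(8−6)(8−10) = (−1)·3·2·(−2) = 12 ≡ 12, so v_4 = 12^{−1} = 12 (mod 13).
  i = 5 (α = 10): (10−9)(10−5)(10−6)(10−8) = 1·5·4·2 = 40 ≡ 1, so v_5 = 1^{−1} = 1 (mod 13).
  v = [1, 5, 7, 12, 1].
Step 2: syndromes of r = [4, 2, 9, 10, 8] (all sums mod 13).
  S_0 = Σ v_i r_i = 1·4 + 5·2 + 7·9 + 12·10 + 1·8 = 205 ≡ 10.
  S_1 = Σ v_i α_i r_i = 1·9·4 + 5·5·2 + 7·6·9 + 12·8·10 + 1·10·8 = 1504 ≡ 9.
  α_i^2 mod 13 = [3, 12, 10, 12, 9].
  S_2 = Σ v_i α_i^2 r_i = 1·3·4 + 5·12·2 + 7·10·9 + 12·12·10 + 1·9·8 = 2274 ≡ 12.
  S = (10, 9, 12) ≠ 0, so r is not a codeword (an error is present).
Step 3: locate the error. For a single error e at position i, S_ℓ = v_i·e·α_i^ℓ, so α_err = S_1/S_0.
  S_0^{−1} = 10^{−1} = 4 (mod 13), so α_err = 9·4 = 36 ≡ 10 = α_5. Error position i = 5.
  Consistency check: S_2/S_1 = 12·3 = 36 ≡ 10 = α_err ✓ (single-error assumption holds).
Step 4: error magnitude e = S_0/v_5 = S_0·∏_{j≠5}(α_5 − α_j) = 10·1 = 10 ≡ 10 (mod 13).
Step 5: correct position 5: c_5 = r_5 − e = 8 − 10 ≡ 11 (mod 13). Hence c = [4, 2, 9, 10, 11].
  Check: interpolating c through the α_i gives m(x) = 6 + 7·x (degree < 2) with m(α_i) = c_i for every i, so c is indeed a codeword.


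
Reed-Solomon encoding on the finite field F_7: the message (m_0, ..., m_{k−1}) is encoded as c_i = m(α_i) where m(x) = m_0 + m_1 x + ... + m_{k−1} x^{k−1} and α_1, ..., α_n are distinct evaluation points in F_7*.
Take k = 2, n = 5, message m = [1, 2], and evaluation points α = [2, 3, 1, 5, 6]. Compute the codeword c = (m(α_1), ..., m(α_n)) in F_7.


c = [5, 0, 3, 4, 6]

Message polynomial: m(x) = 1 + 2·x (mod 7).
For each evaluation point α_i, compute m(α_i) mod 7:
  α_1 = 2: Horner steps 2 → 5, so m(2) = 5.
  α_2 = 3: Horner steps 2 → 0, so m(3) = 0.
  α_3 = 1: Horner steps 2 → 3, so m(1) = 3.
  α_4 = 5: Horner steps 2 → 4, so m(5) = 4.
  α_5 = 6: Horner steps 2 → 6, so m(6) = 6.
Codeword c = [5, 0, 3, 4, 6] ∈ F_7^5.


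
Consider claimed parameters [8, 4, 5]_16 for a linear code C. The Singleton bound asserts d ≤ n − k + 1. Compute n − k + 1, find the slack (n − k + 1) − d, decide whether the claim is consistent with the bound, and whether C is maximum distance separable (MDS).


Singleton RHS = n − k + 1 = 5, slack = 0, bound satisfied, MDS.

Singleton bound: d ≤ n − k + 1.
Here n = 8, k = 4, so n − k + 1 = 5.
Given d = 5, check d ≤ 5: YES.
Slack = (n − k + 1) − d = 0.
The code is MDS (slack = 0).
Description: the claimed parameters are [8, 4, 5]_16; such a code would be MDS (meets Singleton bound).


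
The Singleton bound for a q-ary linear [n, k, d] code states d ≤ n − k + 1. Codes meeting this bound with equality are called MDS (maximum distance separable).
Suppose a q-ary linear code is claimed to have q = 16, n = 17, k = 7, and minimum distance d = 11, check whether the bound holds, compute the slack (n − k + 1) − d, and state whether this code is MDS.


Singleton RHS = n − k + 1 = 11, slack = 0, bound satisfied, MDS.

Singleton bound: d ≤ n − k + 1.
Here n = 17, k = 7, so n − k + 1 = 11.
Given d = 11, check d ≤ 11: YES.
Slack = (n − k + 1) − d = 0.
The code is MDS (slack = 0).
Description: the claimed parameters are [17, 7, 11]_16; such a code would be MDS (meets Singleton bound).


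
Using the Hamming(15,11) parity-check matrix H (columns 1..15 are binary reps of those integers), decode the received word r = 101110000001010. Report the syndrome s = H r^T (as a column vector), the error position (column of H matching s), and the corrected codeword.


s = (0, 0, 0, 1)^T, error position = 1, corrected codeword c = 001110000001010

Compute s = H r^T mod 2 one row at a time:
  s_1 = 0 + 0 + 0 + 0 + 1 + 0 + 1 + 0 = 2 ≡ 0 (mod 2).
  s_2 = 1 + 1 + 0 + 0 + 1 + 0 + 1 + 0 = 4 ≡ 0 (mod 2).
  s_3 = 0 + 1 + 0 + 0 + 0 + 0 + 1 + 0 = 2 ≡ 0 (mod 2).
  s_4 = 1 + 1 + 1 + 0 + 0 + 0 + 0 + 0 = 3 ≡ 1 (mod 2).
s = (0, 0, 0, 1)^T — this equals column 1 of H (binary 0001), so error is at position 1.
Correct: flip bit 1 of r = 101110000001010 to get c = 001110000001010.


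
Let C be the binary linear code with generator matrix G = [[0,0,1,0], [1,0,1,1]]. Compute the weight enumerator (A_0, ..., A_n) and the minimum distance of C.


Weight distribution: A_0 = 1, A_1 = 1, A_2 = 1, A_3 = 1. Minimum distance d = 1.

Enumerate all 2^2 = 4 messages m ∈ F_2^2.
For each, compute codeword c = mG in F_2^4, then tally its weight.
  m = 00 → c = 0000, weight = 0.
  m = 10 → c = 0010, weight = 1.
  m = 01 → c = 1011, weight = 3.
  m = 11 → c = 1001, weight = 2.
Tally weights:
  weight 0: 1 codewords.
  weight 1: 1 codewords.
  weight 2: 1 codewords.
  weight 3: 1 codewords.
Minimum distance d = smallest w > 0 with A_w > 0 = 1.
Sanity: Σ A_w = 4 = 2^2 = 4 ✓.


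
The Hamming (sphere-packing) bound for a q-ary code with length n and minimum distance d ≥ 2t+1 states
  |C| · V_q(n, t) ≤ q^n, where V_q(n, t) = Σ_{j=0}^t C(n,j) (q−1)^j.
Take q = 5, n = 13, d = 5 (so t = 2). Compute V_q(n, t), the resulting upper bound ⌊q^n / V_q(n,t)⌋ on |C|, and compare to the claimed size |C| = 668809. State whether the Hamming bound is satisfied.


V_q(n, t) = 1301, q^n = 1220703125, Hamming bound = 938280, |C| = 668809 ≤ bound (satisfied).

Step 1: Compute V_q(n, t) = Σ_{j=0}^2 C(n, j) (q−1)^j.
  j = 0: C(13,0)·(4)^0 = 1·1 = 1.
  j = 1: C(13,1)·(4)^1 = 13·4 = 52.
  j = 2: C(13,2)·(4)^2 = 78·16 = 1248.
  V_q(n, t) = 1 + 52 + 1248 = 1301.
Step 2: q^n = 5^13 = 1220703125.
Step 3: Hamming bound ⌊q^n / V_q(n,t)⌋ = ⌊1220703125/1301⌋ = 938280.
Step 4: Compare |C| = 668809 to 938280: satisfied.
The claimed |C| lies below the Hamming bound.


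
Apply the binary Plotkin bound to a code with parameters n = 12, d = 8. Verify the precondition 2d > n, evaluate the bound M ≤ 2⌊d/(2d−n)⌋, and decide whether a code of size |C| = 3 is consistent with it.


Plotkin bound M ≤ 4; given |C| = 3 ≤ bound (satisfied).

Check applicability: 2d = 16, n = 12.
2d − n = 4 > 0, so Plotkin applies.
Compute d/(2d−n) = 8/4 ≈ 2.0000.
⌊d/(2d−n)⌋ = 2.
Plotkin bound: M ≤ 2·2 = 4.
Given |C| = 3, check: satisfied.
This |C| is below the Plotkin bound.


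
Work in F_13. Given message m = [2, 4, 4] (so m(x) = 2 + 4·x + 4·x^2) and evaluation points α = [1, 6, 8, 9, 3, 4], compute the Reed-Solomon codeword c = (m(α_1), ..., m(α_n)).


c = [10, 1, 4, 11, 11, 4]

Message polynomial: m(x) = 2 + 4·x + 4·x^2 (mod 13).
For each evaluation point α_i, compute m(α_i) mod 13:
  α_1 = 1: Horner steps 4 → 8 → 10, so m(1) = 10.
  α_2 = 6: Horner steps 4 → 2 → 1, so m(6) = 1.
  α_3 = 8: Horner steps 4 → 10 → 4, so m(8) = 4.
  α_4 = 9: Horner steps 4 → 1 → 11, so m(9) = 11.
  α_5 = 3: Horner steps 4 → 3 → 11, so m(3) = 11.
  α_6 = 4: Horner steps 4 → 7 → 4, so m(4) = 4.
Codeword c = [10, 1, 4, 11, 11, 4] ∈ F_13^6.


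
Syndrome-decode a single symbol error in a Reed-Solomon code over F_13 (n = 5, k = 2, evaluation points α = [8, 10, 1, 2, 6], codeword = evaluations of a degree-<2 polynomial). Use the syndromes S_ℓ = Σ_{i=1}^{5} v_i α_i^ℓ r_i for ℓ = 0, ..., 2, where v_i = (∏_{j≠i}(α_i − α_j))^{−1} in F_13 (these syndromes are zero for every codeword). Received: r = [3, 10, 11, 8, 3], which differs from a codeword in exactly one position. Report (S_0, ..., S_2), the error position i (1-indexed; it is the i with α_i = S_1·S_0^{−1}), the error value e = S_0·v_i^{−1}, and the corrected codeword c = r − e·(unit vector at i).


S = (5, 4, 11), error at position 5, error magnitude e = 7, c = [3, 10, 11, 8, 9].

Step 1: column multipliers v_i = (∏_{j≠i}(α_i − α_j))^{−1} mod 13.
  i = 1 (α = 8): (8−10)(8−1)(8−2)(8−6) = (−2)·7·6·2 = −168 ≡ 1, so v_1 = 1^{−1} = 1 (mod 13).
  i = 2 (α = 10): (10−8)(10−1)(10−2)(10−6) = 2·9·8·4 = 576 ≡ 4, so v_2 = 4^{−1} = 10 (mod 13).
  i = 3 (α = 1): (1−8)(1−10)(1−2)(1−6) = (−7)·(−9)·(−1)·(−5) = 315 ≡ 3, so v_3 = 3^{−1} = 9 (mod 13).
  i = 4 (α = 2): (2−8)(2−10)(2−1)(2−6) = (−6)·(−8)·1·(−4) = −192 ≡ 3, so v_4 = 3^{−1} = 9 (mod 13).
  i = 5 (α = 6): (6−8)(6−10)(6−1)(6−2) = (−2)·(−4)·5·4 = 160 ≡ 4, so v_5 = 4^{−1} = 10 (mod 13).
  v = [1, 10, 9, 9, 10].
Step 2: syndromes of r = [3, 10, 11, 8, 3] (all sums mod 13).
  S_0 = Σ v_i r_i = 1·3 + 10·10 + 9·11 + 9·8 + 10·3 = 304 ≡ 5.
  S_1 = Σ v_i α_i r_i = 1·8·3 + 10·10·10 + 9·1·11 + 9·2·8 + 10·6·3 = 1447 ≡ 4.
  α_i^2 mod 13 = [12, 9, 1, 4, 10].
  S_2 = Σ v_i α_i^2 r_i = 1·12·3 + 10·9·10 + 9·1·11 + 9·4·8 + 10·10·3 = 1623 ≡ 11.
  S = (5, 4, 11) ≠ 0, so r is not a codeword (an error is present).
Step 3: locate the error. For a single error e at position i, S_ℓ = v_i·e·α_i^ℓ, so α_err = S_1/S_0.
  S_0^{−1} = 5^{−1} = 8 (mod 13), so α_err = 4·8 = 32 ≡ 6 = α_5. Error position i = 5.
  Consistency check: S_2/S_1 = 11·10 = 110 ≡ 6 = α_err ✓ (single-error assumption holds).
Step 4: error magnitude e = S_0/v_5 = S_0·∏_{j≠5}(α_5 − α_j) = 5·4 = 20 ≡ 7 (mod 13).
Step 5: correct position 5: c_5 = r_5 − e = 3 − 7 ≡ 9 (mod 13). Hence c = [3, 10, 11, 8, 9].
  Check: interpolating c through the α_i gives m(x) = 1 + 10·x (degree < 2) with m(α_i) = c_i for every i, so c is indeed a codeword.
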